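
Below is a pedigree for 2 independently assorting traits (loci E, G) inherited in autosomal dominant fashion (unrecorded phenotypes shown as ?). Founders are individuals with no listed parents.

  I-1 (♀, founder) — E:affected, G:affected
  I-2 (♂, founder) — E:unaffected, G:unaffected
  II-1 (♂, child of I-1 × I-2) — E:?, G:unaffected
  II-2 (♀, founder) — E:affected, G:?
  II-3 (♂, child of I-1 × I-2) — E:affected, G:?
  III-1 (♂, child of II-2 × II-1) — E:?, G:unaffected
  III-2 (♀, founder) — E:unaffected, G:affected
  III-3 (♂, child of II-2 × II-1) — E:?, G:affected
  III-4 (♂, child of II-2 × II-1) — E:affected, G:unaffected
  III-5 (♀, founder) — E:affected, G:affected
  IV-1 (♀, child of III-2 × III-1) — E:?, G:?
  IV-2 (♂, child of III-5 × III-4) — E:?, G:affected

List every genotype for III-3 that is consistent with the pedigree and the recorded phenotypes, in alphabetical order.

III-3 ∈ {EE Gg, Ee Gg, ee Gg}

E/I-1 aff ·: Ee|EE
E/I-2 un ·: ee
E/II-1 ? I-1×I-2: ee|Ee
E/II-2 aff ·: Ee|EE
E/II-3 aff I-1×I-2: Ee
E/III-1 ? II-2×II-1: ee|Ee|EE
E/III-2 un ·: ee
E/III-3 ? II-2×II-1: ee|Ee|EE
E/III-4 aff II-2×II-1: Ee|EE
E/III-5 aff ·: Ee|EE
E/IV-1 ? III-2×III-1: ee|Ee
E/IV-2 ? III-5×III-4: ee|Ee|EE
⇒ E over [I-1,I-2,II-1,II-2,II-3,III-1,III-2,III-3,III-4,III-5,IV-1,IV-2]: 328 consistent
G/I-1 aff ·: Gg
G/I-2 un ·: gg
G/II-1 un I-1×I-2: gg
G/II-2 ? ·: Gg
G/II-3 ? I-1×I-2: gg|Gg
G/III-1 un II-2×II-1: gg
G/III-2 aff ·: Gg|GG
G/III-3 aff II-2×II-1: Gg
G/III-4 un II-2×II-1: gg
G/III-5 aff ·: Gg|GG
G/IV-1 ? III-2×III-1: gg|Gg
G/IV-2 aff III-5×III-4: Gg
⇒ G over [I-1,I-2,II-1,II-2,II-3,III-1,III-2,III-3,III-4,III-5,IV-1,IV-2]: 12 consistent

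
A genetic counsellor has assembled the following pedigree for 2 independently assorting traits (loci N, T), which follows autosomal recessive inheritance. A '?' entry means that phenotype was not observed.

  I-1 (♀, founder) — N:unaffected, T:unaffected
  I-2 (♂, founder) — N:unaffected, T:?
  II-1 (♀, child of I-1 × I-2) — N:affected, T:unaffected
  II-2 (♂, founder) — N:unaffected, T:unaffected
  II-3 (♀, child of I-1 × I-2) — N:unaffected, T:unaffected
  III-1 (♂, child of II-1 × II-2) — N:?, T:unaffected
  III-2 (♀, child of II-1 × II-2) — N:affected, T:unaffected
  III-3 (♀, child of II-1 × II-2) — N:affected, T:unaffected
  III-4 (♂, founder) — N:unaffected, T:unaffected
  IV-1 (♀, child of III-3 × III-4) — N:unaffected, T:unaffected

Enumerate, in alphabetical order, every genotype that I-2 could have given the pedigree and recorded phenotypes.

N/I-1 un ·: Nn
N/I-2 un ·: Nn
N/II-1 aff I-1×I-2: nn
N/II-2 un ·: Nn
N/II-3 un I-1×I-2: NN|Nn
N/III-1 ? II-1×II-2: Nn|nn
N/III-2 aff II-1×II-2: nn
N/III-3 aff II-1×II-2: nn
N/III-4 un ·: NN|Nn
N/IV-1 un III-3×III-4: Nn
⇒ N over [I-1,I-2,II-1,II-2,II-3,III-1,III-2,III-3,III-4,IV-1]: 8 consistent
T/I-1 un ·: TT|Tt
T/I-2 ? ·: TT|Tt|tt
T/II-1 un I-1×I-2: TT|Tt
T/II-2 un ·: TT|Tt
T/II-3 un I-1×I-2: TT|Tt
T/III-1 un II-1×II-2: TT|Tt
T/III-2 un II-1×II-2: TT|Tt
T/III-3 un II-1×II-2: TT|Tt
T/III-4 un ·: TT|Tt
T/IV-1 un III-3×III-4: TT|Tt
⇒ T over [I-1,I-2,II-1,II-2,II-3,III-1,III-2,III-3,III-4,IV-1]: 665 consistent

I-2 ∈ {Nn TT, Nn Tt, Nn tt}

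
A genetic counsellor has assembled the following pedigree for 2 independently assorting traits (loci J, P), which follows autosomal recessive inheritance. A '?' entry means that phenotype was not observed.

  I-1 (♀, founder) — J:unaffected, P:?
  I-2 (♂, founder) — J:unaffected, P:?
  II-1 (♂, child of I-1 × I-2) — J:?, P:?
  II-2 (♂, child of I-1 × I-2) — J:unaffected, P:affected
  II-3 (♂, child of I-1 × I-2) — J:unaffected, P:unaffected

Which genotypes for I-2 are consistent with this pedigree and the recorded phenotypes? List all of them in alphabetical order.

I-2 ∈ {JJ Pp, JJ pp, Jj Pp, Jj pp}

J/I-1 un ·: JJ|Jj
J/I-2 un ·: JJ|Jj
J/II-1 ? I-1×I-2: JJ|Jj|jj
J/II-2 un I-1×I-2: JJ|Jj
J/II-3 un I-1×I-2: JJ|Jj
⇒ J over [I-1,I-2,II-1,II-2,II-3]: 29 consistent
P/I-1 ? ·: Pp|pp
P/I-2 ? ·: Pp|pp
P/II-1 ? I-1×I-2: PP|Pp|pp
P/II-2 aff I-1×I-2: pp
P/II-3 un I-1×I-2: PP|Pp
⇒ P over [I-1,I-2,II-1,II-2,II-3]: 10 consistent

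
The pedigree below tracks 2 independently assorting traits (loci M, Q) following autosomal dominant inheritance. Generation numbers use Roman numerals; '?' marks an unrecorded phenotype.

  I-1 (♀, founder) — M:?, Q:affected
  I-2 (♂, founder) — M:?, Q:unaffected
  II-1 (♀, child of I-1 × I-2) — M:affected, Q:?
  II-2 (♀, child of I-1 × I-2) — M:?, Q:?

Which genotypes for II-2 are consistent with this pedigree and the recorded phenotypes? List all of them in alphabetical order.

M/I-1 ? ·: mm|Mm|MM
M/I-2 ? ·: mm|Mm|MM
M/II-1 aff I-1×I-2: Mm|MM
M/II-2 ? I-1×I-2: mm|Mm|MM
⇒ M over [I-1,I-2,II-1,II-2]: 21 consistent
Q/I-1 aff ·: Qq|QQ
Q/I-2 un ·: qq
Q/II-1 ? I-1×I-2: qq|Qq
Q/II-2 ? I-1×I-2: qq|Qq
⇒ Q over [I-1,I-2,II-1,II-2]: 5 consistent

II-2 ∈ {MM Qq, MM qq, Mm Qq, Mm qq, mm Qq, mm qq}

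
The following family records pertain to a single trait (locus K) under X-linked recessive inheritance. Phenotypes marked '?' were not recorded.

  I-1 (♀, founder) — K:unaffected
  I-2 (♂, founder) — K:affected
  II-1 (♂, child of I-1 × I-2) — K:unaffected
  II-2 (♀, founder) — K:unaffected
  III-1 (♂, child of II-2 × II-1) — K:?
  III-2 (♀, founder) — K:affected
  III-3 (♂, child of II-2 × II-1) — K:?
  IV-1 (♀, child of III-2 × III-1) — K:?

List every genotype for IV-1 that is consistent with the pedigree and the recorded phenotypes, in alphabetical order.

K/I-1 un ·: X^KX^K|X^KX^k
K/I-2 aff ·: X^kY
K/II-1 un I-1×I-2: X^KY
K/II-2 un ·: X^KX^K|X^KX^k
K/III-1 ? II-2×II-1: X^KY|X^kY
K/III-2 aff ·: X^kX^k
K/III-3 ? II-2×II-1: X^KY|X^kY
K/IV-1 ? III-2×III-1: X^KX^k|X^kX^k
⇒ K over [I-1,I-2,II-1,II-2,III-1,III-2,III-3,IV-1]: 10 consistent

IV-1 ∈ {X^KX^k, X^kX^k}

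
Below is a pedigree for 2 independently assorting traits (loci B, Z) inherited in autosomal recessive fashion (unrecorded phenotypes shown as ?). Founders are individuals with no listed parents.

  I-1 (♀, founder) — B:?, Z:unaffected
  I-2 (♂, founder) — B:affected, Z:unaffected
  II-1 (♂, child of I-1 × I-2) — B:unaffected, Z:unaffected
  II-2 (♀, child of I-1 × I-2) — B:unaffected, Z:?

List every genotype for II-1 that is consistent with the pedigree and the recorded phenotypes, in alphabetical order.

B/I-1 ? ·: BB|Bb
B/I-2 aff ·: bb
B/II-1 un I-1×I-2: Bb
B/II-2 un I-1×I-2: Bb
⇒ B over [I-1,I-2,II-1,II-2]: 2 consistent
Z/I-1 un ·: ZZ|Zz
Z/I-2 un ·: ZZ|Zz
Z/II-1 un I-1×I-2: ZZ|Zz
Z/II-2 ? I-1×I-2: ZZ|Zz|zz
⇒ Z over [I-1,I-2,II-1,II-2]: 15 consistent

II-1 ∈ {Bb ZZ, Bb Zz}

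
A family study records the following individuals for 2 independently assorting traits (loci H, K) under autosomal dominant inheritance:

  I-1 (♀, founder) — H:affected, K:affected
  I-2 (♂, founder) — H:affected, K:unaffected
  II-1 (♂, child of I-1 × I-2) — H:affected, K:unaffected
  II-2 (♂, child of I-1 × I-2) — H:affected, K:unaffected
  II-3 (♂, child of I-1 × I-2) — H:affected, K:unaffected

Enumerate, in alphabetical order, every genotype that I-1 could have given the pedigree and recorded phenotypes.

H/I-1 aff ·: Hh|HH
H/I-2 aff ·: Hh|HH
H/II-1 aff I-1×I-2: Hh|HH
H/II-2 aff I-1×I-2: Hh|HH
H/II-3 aff I-1×I-2: Hh|HH
⇒ H over [I-1,I-2,II-1,II-2,II-3]: 25 consistent
K/I-1 aff ·: Kk
K/I-2 un ·: kk
K/II-1 un I-1×I-2: kk
K/II-2 un I-1×I-2: kk
K/II-3 un I-1×I-2: kk
⇒ K over [I-1,I-2,II-1,II-2,II-3]: 1 consistent

I-1 ∈ {HH Kk, Hh Kk}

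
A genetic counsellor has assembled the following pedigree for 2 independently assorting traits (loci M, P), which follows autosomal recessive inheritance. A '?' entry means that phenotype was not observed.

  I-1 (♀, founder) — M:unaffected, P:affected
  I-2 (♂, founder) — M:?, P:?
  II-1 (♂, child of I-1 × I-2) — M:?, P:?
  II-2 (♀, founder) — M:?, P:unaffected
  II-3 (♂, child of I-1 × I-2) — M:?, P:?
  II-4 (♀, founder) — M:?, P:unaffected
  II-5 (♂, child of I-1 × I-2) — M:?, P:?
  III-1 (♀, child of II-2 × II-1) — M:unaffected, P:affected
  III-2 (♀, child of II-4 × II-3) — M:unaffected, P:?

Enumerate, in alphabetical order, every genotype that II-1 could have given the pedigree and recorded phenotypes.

M/I-1 un ·: MM|Mm
M/I-2 ? ·: MM|Mm|mm
M/II-1 ? I-1×I-2: MM|Mm|mm
M/II-2 ? ·: MM|Mm|mm
M/II-3 ? I-1×I-2: MM|Mm|mm
M/II-4 ? ·: MM|Mm|mm
M/II-5 ? I-1×I-2: MM|Mm|mm
M/III-1 un II-2×II-1: MM|Mm
M/III-2 un II-4×II-3: MM|Mm
⇒ M over [I-1,I-2,II-1,II-2,II-3,II-4,II-5,III-1,III-2]: 826 consistent
P/I-1 aff ·: pp
P/I-2 ? ·: PP|Pp|pp
P/II-1 ? I-1×I-2: Pp|pp
P/II-2 un ·: Pp
P/II-3 ? I-1×I-2: Pp|pp
P/II-4 un ·: PP|Pp
P/II-5 ? I-1×I-2: Pp|pp
P/III-1 aff II-2×II-1: pp
P/III-2 ? II-4×II-3: PP|Pp|pp
⇒ P over [I-1,I-2,II-1,II-2,II-3,II-4,II-5,III-1,III-2]: 40 consistent

II-1 ∈ {MM Pp, MM pp, Mm Pp, Mm pp, mm Pp, mm pp}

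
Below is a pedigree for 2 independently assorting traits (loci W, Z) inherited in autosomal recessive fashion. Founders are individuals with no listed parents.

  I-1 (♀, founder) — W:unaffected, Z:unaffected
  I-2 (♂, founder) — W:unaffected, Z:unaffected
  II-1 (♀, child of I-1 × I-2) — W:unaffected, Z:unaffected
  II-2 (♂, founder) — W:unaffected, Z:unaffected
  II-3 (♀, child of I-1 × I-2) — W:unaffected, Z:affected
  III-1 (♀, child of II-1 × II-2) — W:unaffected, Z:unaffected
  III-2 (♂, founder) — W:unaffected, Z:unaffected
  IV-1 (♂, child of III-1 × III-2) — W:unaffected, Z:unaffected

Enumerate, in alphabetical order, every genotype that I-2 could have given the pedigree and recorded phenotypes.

I-2 ∈ {WW Zz, Ww Zz}

W/I-1 un ·: WW|Ww
W/I-2 un ·: WW|Ww
W/II-1 un I-1×I-2: WW|Ww
W/II-2 un ·: WW|Ww
W/II-3 un I-1×I-2: WW|Ww
W/III-1 un II-1×II-2: WW|Ww
W/III-2 un ·: WW|Ww
W/IV-1 un III-1×III-2: WW|Ww
⇒ W over [I-1,I-2,II-1,II-2,II-3,III-1,III-2,IV-1]: 154 consistent
Z/I-1 un ·: Zz
Z/I-2 un ·: Zz
Z/II-1 un I-1×I-2: ZZ|Zz
Z/II-2 un ·: ZZ|Zz
Z/II-3 aff I-1×I-2: zz
Z/III-1 un II-1×II-2: ZZ|Zz
Z/III-2 un ·: ZZ|Zz
Z/IV-1 un III-1×III-2: ZZ|Zz
⇒ Z over [I-1,I-2,II-1,II-2,II-3,III-1,III-2,IV-1]: 24 consistent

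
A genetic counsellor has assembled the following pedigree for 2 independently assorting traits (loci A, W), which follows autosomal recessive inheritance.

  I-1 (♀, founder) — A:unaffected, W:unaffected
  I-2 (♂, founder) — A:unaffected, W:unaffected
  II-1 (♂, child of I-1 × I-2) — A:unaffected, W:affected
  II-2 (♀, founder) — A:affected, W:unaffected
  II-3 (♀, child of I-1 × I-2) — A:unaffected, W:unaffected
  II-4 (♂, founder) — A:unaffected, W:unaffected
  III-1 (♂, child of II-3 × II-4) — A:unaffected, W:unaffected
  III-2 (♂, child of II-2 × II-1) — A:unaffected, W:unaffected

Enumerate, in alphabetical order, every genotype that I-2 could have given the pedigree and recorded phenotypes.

I-2 ∈ {AA Ww, Aa Ww}

A/I-1 un ·: AA|Aa
A/I-2 un ·: AA|Aa
A/II-1 un I-1×I-2: AA|Aa
A/II-2 aff ·: aa
A/II-3 un I-1×I-2: AA|Aa
A/II-4 un ·: AA|Aa
A/III-1 un II-3×II-4: AA|Aa
A/III-2 un II-2×II-1: Aa
⇒ A over [I-1,I-2,II-1,II-2,II-3,II-4,III-1,III-2]: 45 consistent
W/I-1 un ·: Ww
W/I-2 un ·: Ww
W/II-1 aff I-1×I-2: ww
W/II-2 un ·: WW|Ww
W/II-3 un I-1×I-2: WW|Ww
W/II-4 un ·: WW|Ww
W/III-1 un II-3×II-4: WW|Ww
W/III-2 un II-2×II-1: Ww
⇒ W over [I-1,I-2,II-1,II-2,II-3,II-4,III-1,III-2]: 14 consistent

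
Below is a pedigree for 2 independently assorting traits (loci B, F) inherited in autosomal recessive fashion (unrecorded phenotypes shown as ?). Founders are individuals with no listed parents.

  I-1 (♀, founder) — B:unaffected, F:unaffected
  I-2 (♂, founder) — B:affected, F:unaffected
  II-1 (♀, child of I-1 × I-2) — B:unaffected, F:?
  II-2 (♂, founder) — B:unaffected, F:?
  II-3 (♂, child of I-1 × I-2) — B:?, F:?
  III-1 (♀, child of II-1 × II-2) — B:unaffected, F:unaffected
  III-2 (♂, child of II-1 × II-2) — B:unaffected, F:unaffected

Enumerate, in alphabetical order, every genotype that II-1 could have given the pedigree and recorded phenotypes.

II-1 ∈ {Bb FF, Bb Ff, Bb ff}

B/I-1 un ·: BB|Bb
B/I-2 aff ·: bb
B/II-1 un I-1×I-2: Bb
B/II-2 un ·: BB|Bb
B/II-3 ? I-1×I-2: Bb|bb
B/III-1 un II-1×II-2: BB|Bb
B/III-2 un II-1×II-2: BB|Bb
⇒ B over [I-1,I-2,II-1,II-2,II-3,III-1,III-2]: 24 consistent
F/I-1 un ·: FF|Ff
F/I-2 un ·: FF|Ff
F/II-1 ? I-1×I-2: FF|Ff|ff
F/II-2 ? ·: FF|Ff|ff
F/II-3 ? I-1×I-2: FF|Ff|ff
F/III-1 un II-1×II-2: FF|Ff
F/III-2 un II-1×II-2: FF|Ff
⇒ F over [I-1,I-2,II-1,II-2,II-3,III-1,III-2]: 117 consistent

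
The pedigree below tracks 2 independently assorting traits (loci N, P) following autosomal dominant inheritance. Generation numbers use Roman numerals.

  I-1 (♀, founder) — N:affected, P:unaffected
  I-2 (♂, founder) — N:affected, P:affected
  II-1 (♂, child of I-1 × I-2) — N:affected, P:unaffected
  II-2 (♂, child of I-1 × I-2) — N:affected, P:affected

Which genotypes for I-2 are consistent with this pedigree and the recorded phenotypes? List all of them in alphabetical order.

I-2 ∈ {NN Pp, Nn Pp}

N/I-1 aff ·: Nn|NN
N/I-2 aff ·: Nn|NN
N/II-1 aff I-1×I-2: Nn|NN
N/II-2 aff I-1×I-2: Nn|NN
⇒ N over [I-1,I-2,II-1,II-2]: 13 consistent
P/I-1 un ·: pp
P/I-2 aff ·: Pp
P/II-1 un I-1×I-2: pp
P/II-2 aff I-1×I-2: Pp
⇒ P over [I-1,I-2,II-1,II-2]: 1 consistent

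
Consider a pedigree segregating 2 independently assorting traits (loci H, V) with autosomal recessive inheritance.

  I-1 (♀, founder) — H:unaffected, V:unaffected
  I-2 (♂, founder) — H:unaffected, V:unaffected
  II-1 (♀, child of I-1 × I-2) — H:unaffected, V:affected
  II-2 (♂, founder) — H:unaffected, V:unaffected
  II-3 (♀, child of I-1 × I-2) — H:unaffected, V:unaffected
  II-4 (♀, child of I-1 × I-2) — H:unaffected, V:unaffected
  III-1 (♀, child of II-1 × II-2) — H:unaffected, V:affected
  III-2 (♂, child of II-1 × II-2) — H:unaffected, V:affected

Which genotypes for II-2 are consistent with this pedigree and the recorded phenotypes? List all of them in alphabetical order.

II-2 ∈ {HH Vv, Hh Vv}

H/I-1 un ·: HH|Hh
H/I-2 un ·: HH|Hh
H/II-1 un I-1×I-2: HH|Hh
H/II-2 un ·: HH|Hh
H/II-3 un I-1×I-2: HH|Hh
H/II-4 un I-1×I-2: HH|Hh
H/III-1 un II-1×II-2: HH|Hh
H/III-2 un II-1×II-2: HH|Hh
⇒ H over [I-1,I-2,II-1,II-2,II-3,II-4,III-1,III-2]: 161 consistent
V/I-1 un ·: Vv
V/I-2 un ·: Vv
V/II-1 aff I-1×I-2: vv
V/II-2 un ·: Vv
V/II-3 un I-1×I-2: VV|Vv
V/II-4 un I-1×I-2: VV|Vv
V/III-1 aff II-1×II-2: vv
V/III-2 aff II-1×II-2: vv
⇒ V over [I-1,I-2,II-1,II-2,II-3,II-4,III-1,III-2]: 4 consistent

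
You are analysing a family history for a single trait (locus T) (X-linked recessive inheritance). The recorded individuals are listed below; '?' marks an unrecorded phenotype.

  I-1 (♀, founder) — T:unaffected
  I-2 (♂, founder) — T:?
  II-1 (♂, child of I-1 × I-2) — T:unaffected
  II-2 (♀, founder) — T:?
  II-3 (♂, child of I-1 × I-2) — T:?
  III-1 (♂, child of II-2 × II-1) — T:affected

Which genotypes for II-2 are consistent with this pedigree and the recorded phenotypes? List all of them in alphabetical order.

II-2 ∈ {X^TX^t, X^tX^t}

T/I-1 un ·: X^TX^T|X^TX^t
T/I-2 ? ·: X^TY|X^tY
T/II-1 un I-1×I-2: X^TY
T/II-2 ? ·: X^TX^t|X^tX^t
T/II-3 ? I-1×I-2: X^TY|X^tY
T/III-1 aff II-2×II-1: X^tY
⇒ T over [I-1,I-2,II-1,II-2,II-3,III-1]: 12 consistent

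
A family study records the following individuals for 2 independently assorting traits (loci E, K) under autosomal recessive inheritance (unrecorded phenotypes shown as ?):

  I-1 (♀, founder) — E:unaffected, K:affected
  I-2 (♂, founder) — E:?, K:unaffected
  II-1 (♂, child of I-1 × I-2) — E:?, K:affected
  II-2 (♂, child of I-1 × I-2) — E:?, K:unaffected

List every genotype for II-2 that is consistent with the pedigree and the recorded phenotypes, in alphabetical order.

II-2 ∈ {EE Kk, Ee Kk, ee Kk}

E/I-1 un ·: EE|Ee
E/I-2 ? ·: EE|Ee|ee
E/II-1 ? I-1×I-2: EE|Ee|ee
E/II-2 ? I-1×I-2: EE|Ee|ee
⇒ E over [I-1,I-2,II-1,II-2]: 23 consistent
K/I-1 aff ·: kk
K/I-2 un ·: Kk
K/II-1 aff I-1×I-2: kk
K/II-2 un I-1×I-2: Kk
⇒ K over [I-1,I-2,II-1,II-2]: 1 consistent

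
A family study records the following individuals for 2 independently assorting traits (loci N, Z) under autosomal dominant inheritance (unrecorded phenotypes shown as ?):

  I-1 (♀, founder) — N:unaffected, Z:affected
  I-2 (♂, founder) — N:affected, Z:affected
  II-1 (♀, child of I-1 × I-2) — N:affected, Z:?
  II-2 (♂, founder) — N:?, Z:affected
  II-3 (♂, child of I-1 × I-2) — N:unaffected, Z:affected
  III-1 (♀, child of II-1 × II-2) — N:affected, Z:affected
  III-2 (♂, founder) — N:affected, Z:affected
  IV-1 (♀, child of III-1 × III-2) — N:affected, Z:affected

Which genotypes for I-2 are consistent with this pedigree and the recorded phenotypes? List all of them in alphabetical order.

I-2 ∈ {Nn ZZ, Nn Zz}

N/I-1 un ·: nn
N/I-2 aff ·: Nn
N/II-1 aff I-1×I-2: Nn
N/II-2 ? ·: nn|Nn|NN
N/II-3 un I-1×I-2: nn
N/III-1 aff II-1×II-2: Nn|NN
N/III-2 aff ·: Nn|NN
N/IV-1 aff III-1×III-2: Nn|NN
⇒ N over [I-1,I-2,II-1,II-2,II-3,III-1,III-2,IV-1]: 18 consistent
Z/I-1 aff ·: Zz|ZZ
Z/I-2 aff ·: Zz|ZZ
Z/II-1 ? I-1×I-2: zz|Zz|ZZ
Z/II-2 aff ·: Zz|ZZ
Z/II-3 aff I-1×I-2: Zz|ZZ
Z/III-1 aff II-1×II-2: Zz|ZZ
Z/III-2 aff ·: Zz|ZZ
Z/IV-1 aff III-1×III-2: Zz|ZZ
⇒ Z over [I-1,I-2,II-1,II-2,II-3,III-1,III-2,IV-1]: 170 consistent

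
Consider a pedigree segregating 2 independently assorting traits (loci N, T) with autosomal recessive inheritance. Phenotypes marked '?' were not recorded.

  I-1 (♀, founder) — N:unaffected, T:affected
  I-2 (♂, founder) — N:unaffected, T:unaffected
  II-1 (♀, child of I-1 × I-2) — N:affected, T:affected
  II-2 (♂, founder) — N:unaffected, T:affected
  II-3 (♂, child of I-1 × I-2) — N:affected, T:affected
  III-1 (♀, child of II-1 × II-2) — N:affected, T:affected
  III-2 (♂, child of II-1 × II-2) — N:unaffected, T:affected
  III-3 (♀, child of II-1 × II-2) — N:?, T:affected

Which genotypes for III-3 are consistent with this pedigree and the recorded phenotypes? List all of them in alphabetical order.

III-3 ∈ {Nn tt, nn tt}

N/I-1 un ·: Nn
N/I-2 un ·: Nn
N/II-1 aff I-1×I-2: nn
N/II-2 un ·: Nn
N/II-3 aff I-1×I-2: nn
N/III-1 aff II-1×II-2: nn
N/III-2 un II-1×II-2: Nn
N/III-3 ? II-1×II-2: Nn|nn
⇒ N over [I-1,I-2,II-1,II-2,II-3,III-1,III-2,III-3]: 2 consistent
T/I-1 aff ·: tt
T/I-2 un ·: Tt
T/II-1 aff I-1×I-2: tt
T/II-2 aff ·: tt
T/II-3 aff I-1×I-2: tt
T/III-1 aff II-1×II-2: tt
T/III-2 aff II-1×II-2: tt
T/III-3 aff II-1×II-2: tt
⇒ T over [I-1,I-2,II-1,II-2,II-3,III-1,III-2,III-3]: 1 consistent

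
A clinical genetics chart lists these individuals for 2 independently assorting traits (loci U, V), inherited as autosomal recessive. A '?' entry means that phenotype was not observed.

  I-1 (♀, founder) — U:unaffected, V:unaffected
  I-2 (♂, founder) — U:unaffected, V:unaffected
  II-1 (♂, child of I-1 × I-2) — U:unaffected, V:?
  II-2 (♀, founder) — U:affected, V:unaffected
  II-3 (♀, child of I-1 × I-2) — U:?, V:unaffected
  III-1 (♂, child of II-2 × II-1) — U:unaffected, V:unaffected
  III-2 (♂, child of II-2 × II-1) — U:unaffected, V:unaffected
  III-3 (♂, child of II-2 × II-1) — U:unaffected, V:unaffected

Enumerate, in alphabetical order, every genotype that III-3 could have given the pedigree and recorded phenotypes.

III-3 ∈ {Uu VV, Uu Vv}

U/I-1 un ·: UU|Uu
U/I-2 un ·: UU|Uu
U/II-1 un I-1×I-2: UU|Uu
U/II-2 aff ·: uu
U/II-3 ? I-1×I-2: UU|Uu|uu
U/III-1 un II-2×II-1: Uu
U/III-2 un II-2×II-1: Uu
U/III-3 un II-2×II-1: Uu
⇒ U over [I-1,I-2,II-1,II-2,II-3,III-1,III-2,III-3]: 15 consistent
V/I-1 un ·: VV|Vv
V/I-2 un ·: VV|Vv
V/II-1 ? I-1×I-2: VV|Vv|vv
V/II-2 un ·: VV|Vv
V/II-3 un I-1×I-2: VV|Vv
V/III-1 un II-2×II-1: VV|Vv
V/III-2 un II-2×II-1: VV|Vv
V/III-3 un II-2×II-1: VV|Vv
⇒ V over [I-1,I-2,II-1,II-2,II-3,III-1,III-2,III-3]: 163 consistent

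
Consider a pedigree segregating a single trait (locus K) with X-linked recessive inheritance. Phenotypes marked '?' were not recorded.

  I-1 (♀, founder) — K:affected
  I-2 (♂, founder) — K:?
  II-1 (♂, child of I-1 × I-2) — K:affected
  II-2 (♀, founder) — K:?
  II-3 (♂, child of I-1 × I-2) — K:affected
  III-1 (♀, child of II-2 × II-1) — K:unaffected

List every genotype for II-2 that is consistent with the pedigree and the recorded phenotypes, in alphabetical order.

K/I-1 aff ·: X^kX^k
K/I-2 ? ·: X^KY|X^kY
K/II-1 aff I-1×I-2: X^kY
K/II-2 ? ·: X^KX^K|X^KX^k
K/II-3 aff I-1×I-2: X^kY
K/III-1 un II-2×II-1: X^KX^k
⇒ K over [I-1,I-2,II-1,II-2,II-3,III-1]: 4 consistent

II-2 ∈ {X^KX^K, X^KX^k}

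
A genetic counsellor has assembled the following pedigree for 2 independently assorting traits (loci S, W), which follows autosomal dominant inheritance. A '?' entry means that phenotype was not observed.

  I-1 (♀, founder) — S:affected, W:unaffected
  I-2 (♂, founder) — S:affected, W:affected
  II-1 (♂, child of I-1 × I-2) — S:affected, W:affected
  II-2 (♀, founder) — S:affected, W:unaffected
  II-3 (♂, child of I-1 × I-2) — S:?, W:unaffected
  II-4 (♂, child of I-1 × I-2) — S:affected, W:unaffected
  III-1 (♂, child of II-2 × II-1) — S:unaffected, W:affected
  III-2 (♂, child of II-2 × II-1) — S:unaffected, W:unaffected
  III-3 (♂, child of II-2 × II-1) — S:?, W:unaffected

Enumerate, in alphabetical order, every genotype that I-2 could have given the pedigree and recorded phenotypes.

I-2 ∈ {SS Ww, Ss Ww}

S/I-1 aff ·: Ss|SS
S/I-2 aff ·: Ss|SS
S/II-1 aff I-1×I-2: Ss
S/II-2 aff ·: Ss
S/II-3 ? I-1×I-2: ss|Ss|SS
S/II-4 aff I-1×I-2: Ss|SS
S/III-1 un II-2×II-1: ss
S/III-2 un II-2×II-1: ss
S/III-3 ? II-2×II-1: ss|Ss|SS
⇒ S over [I-1,I-2,II-1,II-2,II-3,II-4,III-1,III-2,III-3]: 42 consistent
W/I-1 un ·: ww
W/I-2 aff ·: Ww
W/II-1 aff I-1×I-2: Ww
W/II-2 un ·: ww
W/II-3 un I-1×I-2: ww
W/II-4 un I-1×I-2: ww
W/III-1 aff II-2×II-1: Ww
W/III-2 un II-2×II-1: ww
W/III-3 un II-2×II-1: ww
⇒ W over [I-1,I-2,II-1,II-2,II-3,II-4,III-1,III-2,III-3]: 1 consistent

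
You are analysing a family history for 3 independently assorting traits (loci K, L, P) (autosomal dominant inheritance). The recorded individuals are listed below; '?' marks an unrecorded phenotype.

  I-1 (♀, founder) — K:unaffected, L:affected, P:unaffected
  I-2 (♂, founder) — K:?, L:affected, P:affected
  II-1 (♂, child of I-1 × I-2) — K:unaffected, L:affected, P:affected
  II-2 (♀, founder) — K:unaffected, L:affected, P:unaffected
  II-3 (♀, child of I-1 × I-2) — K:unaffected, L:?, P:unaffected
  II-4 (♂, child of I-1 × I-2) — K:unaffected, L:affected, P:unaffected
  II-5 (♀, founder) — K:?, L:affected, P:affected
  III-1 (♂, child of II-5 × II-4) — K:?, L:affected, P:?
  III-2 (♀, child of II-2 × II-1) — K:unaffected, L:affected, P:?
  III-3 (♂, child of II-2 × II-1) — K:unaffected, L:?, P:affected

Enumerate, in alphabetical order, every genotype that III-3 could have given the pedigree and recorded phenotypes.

III-3 ∈ {kk LL Pp, kk Ll Pp, kk ll Pp}

K/I-1 un ·: kk
K/I-2 ? ·: kk|Kk
K/II-1 un I-1×I-2: kk
K/II-2 un ·: kk
K/II-3 un I-1×I-2: kk
K/II-4 un I-1×I-2: kk
K/II-5 ? ·: kk|Kk|KK
K/III-1 ? II-5×II-4: kk|Kk
K/III-2 un II-2×II-1: kk
K/III-3 un II-2×II-1: kk
⇒ K over [I-1,I-2,II-1,II-2,II-3,II-4,II-5,III-1,III-2,III-3]: 8 consistent
L/I-1 aff ·: Ll|LL
L/I-2 aff ·: Ll|LL
L/II-1 aff I-1×I-2: Ll|LL
L/II-2 aff ·: Ll|LL
L/II-3 ? I-1×I-2: ll|Ll|LL
L/II-4 aff I-1×I-2: Ll|LL
L/II-5 aff ·: Ll|LL
L/III-1 aff II-5×II-4: Ll|LL
L/III-2 aff II-2×II-1: Ll|LL
L/III-3 ? II-2×II-1: ll|Ll|LL
⇒ L over [I-1,I-2,II-1,II-2,II-3,II-4,II-5,III-1,III-2,III-3]: 750 consistent
P/I-1 un ·: pp
P/I-2 aff ·: Pp
P/II-1 aff I-1×I-2: Pp
P/II-2 un ·: pp
P/II-3 un I-1×I-2: pp
P/II-4 un I-1×I-2: pp
P/II-5 aff ·: Pp|PP
P/III-1 ? II-5×II-4: pp|Pp
P/III-2 ? II-2×II-1: pp|Pp
P/III-3 aff II-2×II-1: Pp
⇒ P over [I-1,I-2,II-1,II-2,II-3,II-4,II-5,III-1,III-2,III-3]: 6 consistent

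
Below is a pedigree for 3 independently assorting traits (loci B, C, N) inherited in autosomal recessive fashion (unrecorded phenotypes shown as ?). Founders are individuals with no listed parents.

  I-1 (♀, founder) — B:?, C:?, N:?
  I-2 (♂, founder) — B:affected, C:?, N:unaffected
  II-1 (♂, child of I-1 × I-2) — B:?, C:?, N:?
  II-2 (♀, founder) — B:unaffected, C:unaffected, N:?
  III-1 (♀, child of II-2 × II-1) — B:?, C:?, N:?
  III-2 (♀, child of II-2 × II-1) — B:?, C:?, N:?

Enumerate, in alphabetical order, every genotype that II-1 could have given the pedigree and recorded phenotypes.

II-1 ∈ {Bb CC NN, Bb CC Nn, Bb CC nn, Bb Cc NN, Bb Cc Nn, Bb Cc nn, Bb cc NN, Bb cc Nn, Bb cc nn, bb CC NN, bb CC Nn, bb CC nn, bb Cc NN, bb Cc Nn, bb Cc nn, bb cc NN, bb cc Nn, bb cc nn}

B/I-1 ? ·: BB|Bb|bb
B/I-2 aff ·: bb
B/II-1 ? I-1×I-2: Bb|bb
B/II-2 un ·: BB|Bb
B/III-1 ? II-2×II-1: BB|Bb|bb
B/III-2 ? II-2×II-1: BB|Bb|bb
⇒ B over [I-1,I-2,II-1,II-2,III-1,III-2]: 36 consistent
C/I-1 ? ·: CC|Cc|cc
C/I-2 ? ·: CC|Cc|cc
C/II-1 ? I-1×I-2: CC|Cc|cc
C/II-2 un ·: CC|Cc
C/III-1 ? II-2×II-1: CC|Cc|cc
C/III-2 ? II-2×II-1: CC|Cc|cc
⇒ C over [I-1,I-2,II-1,II-2,III-1,III-2]: 131 consistent
N/I-1 ? ·: NN|Nn|nn
N/I-2 un ·: NN|Nn
N/II-1 ? I-1×I-2: NN|Nn|nn
N/II-2 ? ·: NN|Nn|nn
N/III-1 ? II-2×II-1: NN|Nn|nn
N/III-2 ? II-2×II-1: NN|Nn|nn
⇒ N over [I-1,I-2,II-1,II-2,III-1,III-2]: 121 consistent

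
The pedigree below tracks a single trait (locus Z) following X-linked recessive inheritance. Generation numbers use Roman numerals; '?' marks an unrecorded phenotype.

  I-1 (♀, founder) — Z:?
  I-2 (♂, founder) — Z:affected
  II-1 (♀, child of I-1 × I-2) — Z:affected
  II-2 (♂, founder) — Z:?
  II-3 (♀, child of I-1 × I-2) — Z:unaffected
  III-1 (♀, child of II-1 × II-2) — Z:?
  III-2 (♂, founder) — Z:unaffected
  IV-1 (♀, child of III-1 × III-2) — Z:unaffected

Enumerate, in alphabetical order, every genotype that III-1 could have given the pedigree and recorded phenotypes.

III-1 ∈ {X^ZX^z, X^zX^z}

Z/I-1 ? ·: X^ZX^z
Z/I-2 aff ·: X^zY
Z/II-1 aff I-1×I-2: X^zX^z
Z/II-2 ? ·: X^ZY|X^zY
Z/II-3 un I-1×I-2: X^ZX^z
Z/III-1 ? II-1×II-2: X^ZX^z|X^zX^z
Z/III-2 un ·: X^ZY
Z/IV-1 un III-1×III-2: X^ZX^Z|X^ZX^z
⇒ Z over [I-1,I-2,II-1,II-2,II-3,III-1,III-2,IV-1]: 3 consistent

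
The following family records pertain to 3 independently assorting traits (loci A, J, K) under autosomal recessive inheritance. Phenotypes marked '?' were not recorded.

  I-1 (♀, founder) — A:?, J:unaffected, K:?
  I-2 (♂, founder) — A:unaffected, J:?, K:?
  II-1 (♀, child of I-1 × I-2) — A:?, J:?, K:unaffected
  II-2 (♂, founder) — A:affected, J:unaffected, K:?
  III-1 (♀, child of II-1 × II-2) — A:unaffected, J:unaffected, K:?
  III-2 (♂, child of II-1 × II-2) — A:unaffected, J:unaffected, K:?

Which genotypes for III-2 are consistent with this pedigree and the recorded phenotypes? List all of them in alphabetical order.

A/I-1 ? ·: AA|Aa|aa
A/I-2 un ·: AA|Aa
A/II-1 ? I-1×I-2: AA|Aa
A/II-2 aff ·: aa
A/III-1 un II-1×II-2: Aa
A/III-2 un II-1×II-2: Aa
⇒ A over [I-1,I-2,II-1,II-2,III-1,III-2]: 9 consistent
J/I-1 un ·: JJ|Jj
J/I-2 ? ·: JJ|Jj|jj
J/II-1 ? I-1×I-2: JJ|Jj|jj
J/II-2 un ·: JJ|Jj
J/III-1 un II-1×II-2: JJ|Jj
J/III-2 un II-1×II-2: JJ|Jj
⇒ J over [I-1,I-2,II-1,II-2,III-1,III-2]: 64 consistent
K/I-1 ? ·: KK|Kk|kk
K/I-2 ? ·: KK|Kk|kk
K/II-1 un I-1×I-2: KK|Kk
K/II-2 ? ·: KK|Kk|kk
K/III-1 ? II-1×II-2: KK|Kk|kk
K/III-2 ? II-1×II-2: KK|Kk|kk
⇒ K over [I-1,I-2,II-1,II-2,III-1,III-2]: 143 consistent

III-2 ∈ {Aa JJ KK, Aa JJ Kk, Aa JJ kk, Aa Jj KK, Aa Jj Kk, Aa Jj kk}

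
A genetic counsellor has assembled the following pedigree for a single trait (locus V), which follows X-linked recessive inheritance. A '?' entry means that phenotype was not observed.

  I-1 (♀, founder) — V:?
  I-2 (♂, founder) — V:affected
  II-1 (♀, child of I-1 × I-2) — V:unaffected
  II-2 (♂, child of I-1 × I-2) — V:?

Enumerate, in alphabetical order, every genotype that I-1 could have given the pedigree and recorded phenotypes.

I-1 ∈ {X^VX^V, X^VX^v}

V/I-1 ? ·: X^VX^V|X^VX^v
V/I-2 aff ·: X^vY
V/II-1 un I-1×I-2: X^VX^v
V/II-2 ? I-1×I-2: X^VY|X^vY
⇒ V over [I-1,I-2,II-1,II-2]: 3 consistent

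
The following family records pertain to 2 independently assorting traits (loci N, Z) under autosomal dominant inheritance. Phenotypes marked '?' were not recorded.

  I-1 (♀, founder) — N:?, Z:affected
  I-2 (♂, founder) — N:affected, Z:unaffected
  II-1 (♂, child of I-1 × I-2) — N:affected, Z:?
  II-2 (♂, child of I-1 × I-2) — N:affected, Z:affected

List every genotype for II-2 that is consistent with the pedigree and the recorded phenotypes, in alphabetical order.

II-2 ∈ {NN Zz, Nn Zz}

N/I-1 ? ·: nn|Nn|NN
N/I-2 aff ·: Nn|NN
N/II-1 aff I-1×I-2: Nn|NN
N/II-2 aff I-1×I-2: Nn|NN
⇒ N over [I-1,I-2,II-1,II-2]: 15 consistent
Z/I-1 aff ·: Zz|ZZ
Z/I-2 un ·: zz
Z/II-1 ? I-1×I-2: zz|Zz
Z/II-2 aff I-1×I-2: Zz
⇒ Z over [I-1,I-2,II-1,II-2]: 3 consistent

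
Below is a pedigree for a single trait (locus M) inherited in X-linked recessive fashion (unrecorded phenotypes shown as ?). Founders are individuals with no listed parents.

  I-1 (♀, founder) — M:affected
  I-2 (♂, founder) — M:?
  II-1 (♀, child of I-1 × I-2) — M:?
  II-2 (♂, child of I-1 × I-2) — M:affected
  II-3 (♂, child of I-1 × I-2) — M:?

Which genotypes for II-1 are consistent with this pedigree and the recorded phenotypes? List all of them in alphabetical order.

II-1 ∈ {X^MX^m, X^mX^m}

M/I-1 aff ·: X^mX^m
M/I-2 ? ·: X^MY|X^mY
M/II-1 ? I-1×I-2: X^MX^m|X^mX^m
M/II-2 aff I-1×I-2: X^mY
M/II-3 ? I-1×I-2: X^mY
⇒ M over [I-1,I-2,II-1,II-2,II-3]: 2 consistent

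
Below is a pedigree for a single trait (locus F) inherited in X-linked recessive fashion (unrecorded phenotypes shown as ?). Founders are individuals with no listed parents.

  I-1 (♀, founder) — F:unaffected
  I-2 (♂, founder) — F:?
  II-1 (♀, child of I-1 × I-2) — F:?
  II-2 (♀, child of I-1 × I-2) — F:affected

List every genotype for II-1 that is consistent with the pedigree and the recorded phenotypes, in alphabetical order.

F/I-1 un ·: X^FX^f
F/I-2 ? ·: X^fY
F/II-1 ? I-1×I-2: X^FX^f|X^fX^f
F/II-2 aff I-1×I-2: X^fX^f
⇒ F over [I-1,I-2,II-1,II-2]: 2 consistent

II-1 ∈ {X^FX^f, X^fX^f}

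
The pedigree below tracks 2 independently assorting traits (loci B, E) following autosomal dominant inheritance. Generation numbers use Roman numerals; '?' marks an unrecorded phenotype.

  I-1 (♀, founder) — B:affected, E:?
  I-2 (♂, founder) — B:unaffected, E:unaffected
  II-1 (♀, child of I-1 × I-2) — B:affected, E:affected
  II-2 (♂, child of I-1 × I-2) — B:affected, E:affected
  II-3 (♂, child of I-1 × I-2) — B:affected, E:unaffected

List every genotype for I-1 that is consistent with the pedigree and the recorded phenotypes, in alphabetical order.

I-1 ∈ {BB Ee, Bb Ee}

B/I-1 aff ·: Bb|BB
B/I-2 un ·: bb
B/II-1 aff I-1×I-2: Bb
B/II-2 aff I-1×I-2: Bb
B/II-3 aff I-1×I-2: Bb
⇒ B over [I-1,I-2,II-1,II-2,II-3]: 2 consistent
E/I-1 ? ·: Ee
E/I-2 un ·: ee
E/II-1 aff I-1×I-2: Ee
E/II-2 aff I-1×I-2: Ee
E/II-3 un I-1×I-2: ee
⇒ E over [I-1,I-2,II-1,II-2,II-3]: 1 consistent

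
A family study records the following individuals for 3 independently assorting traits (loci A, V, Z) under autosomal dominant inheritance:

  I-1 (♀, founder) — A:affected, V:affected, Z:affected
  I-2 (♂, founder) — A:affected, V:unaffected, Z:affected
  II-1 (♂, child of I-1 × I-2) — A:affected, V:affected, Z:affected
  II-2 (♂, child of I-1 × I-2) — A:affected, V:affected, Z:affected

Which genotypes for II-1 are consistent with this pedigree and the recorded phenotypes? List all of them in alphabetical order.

A/I-1 aff ·: Aa|AA
A/I-2 aff ·: Aa|AA
A/II-1 aff I-1×I-2: Aa|AA
A/II-2 aff I-1×I-2: Aa|AA
⇒ A over [I-1,I-2,II-1,II-2]: 13 consistent
V/I-1 aff ·: Vv|VV
V/I-2 un ·: vv
V/II-1 aff I-1×I-2: Vv
V/II-2 aff I-1×I-2: Vv
⇒ V over [I-1,I-2,II-1,II-2]: 2 consistent
Z/I-1 aff ·: Zz|ZZ
Z/I-2 aff ·: Zz|ZZ
Z/II-1 aff I-1×I-2: Zz|ZZ
Z/II-2 aff I-1×I-2: Zz|ZZ
⇒ Z over [I-1,I-2,II-1,II-2]: 13 consistent

II-1 ∈ {AA Vv ZZ, AA Vv Zz, Aa Vv ZZ, Aa Vv Zz}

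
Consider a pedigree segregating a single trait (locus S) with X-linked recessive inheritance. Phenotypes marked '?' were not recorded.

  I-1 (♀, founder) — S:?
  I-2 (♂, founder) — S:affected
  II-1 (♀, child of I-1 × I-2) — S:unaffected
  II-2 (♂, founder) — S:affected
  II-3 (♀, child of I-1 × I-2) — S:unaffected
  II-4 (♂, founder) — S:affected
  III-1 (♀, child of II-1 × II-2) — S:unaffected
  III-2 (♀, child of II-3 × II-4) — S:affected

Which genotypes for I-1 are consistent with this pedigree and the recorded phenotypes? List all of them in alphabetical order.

I-1 ∈ {X^SX^S, X^SX^s}

S/I-1 ? ·: X^SX^S|X^SX^s
S/I-2 aff ·: X^sY
S/II-1 un I-1×I-2: X^SX^s
S/II-2 aff ·: X^sY
S/II-3 un I-1×I-2: X^SX^s
S/II-4 aff ·: X^sY
S/III-1 un II-1×II-2: X^SX^s
S/III-2 aff II-3×II-4: X^sX^s
⇒ S over [I-1,I-2,II-1,II-2,II-3,II-4,III-1,III-2]: 2 consistent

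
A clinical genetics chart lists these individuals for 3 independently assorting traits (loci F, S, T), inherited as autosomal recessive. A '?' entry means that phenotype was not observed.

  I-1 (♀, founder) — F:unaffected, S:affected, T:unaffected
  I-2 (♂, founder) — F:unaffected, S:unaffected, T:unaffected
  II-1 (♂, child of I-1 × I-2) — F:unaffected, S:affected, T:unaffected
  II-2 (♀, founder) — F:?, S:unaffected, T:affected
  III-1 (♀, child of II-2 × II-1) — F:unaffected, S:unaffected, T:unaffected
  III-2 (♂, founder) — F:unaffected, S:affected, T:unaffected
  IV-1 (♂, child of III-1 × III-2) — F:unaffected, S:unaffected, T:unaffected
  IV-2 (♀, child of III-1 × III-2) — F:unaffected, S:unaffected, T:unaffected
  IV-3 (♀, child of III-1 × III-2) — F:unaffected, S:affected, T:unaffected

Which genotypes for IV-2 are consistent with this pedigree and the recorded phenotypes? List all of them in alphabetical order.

IV-2 ∈ {FF Ss TT, FF Ss Tt, Ff Ss TT, Ff Ss Tt}

F/I-1 un ·: FF|Ff
F/I-2 un ·: FF|Ff
F/II-1 un I-1×I-2: FF|Ff
F/II-2 ? ·: FF|Ff|ff
F/III-1 un II-2×II-1: FF|Ff
F/III-2 un ·: FF|Ff
F/IV-1 un III-1×III-2: FF|Ff
F/IV-2 un III-1×III-2: FF|Ff
F/IV-3 un III-1×III-2: FF|Ff
⇒ F over [I-1,I-2,II-1,II-2,III-1,III-2,IV-1,IV-2,IV-3]: 398 consistent
S/I-1 aff ·: ss
S/I-2 un ·: Ss
S/II-1 aff I-1×I-2: ss
S/II-2 un ·: SS|Ss
S/III-1 un II-2×II-1: Ss
S/III-2 aff ·: ss
S/IV-1 un III-1×III-2: Ss
S/IV-2 un III-1×III-2: Ss
S/IV-3 aff III-1×III-2: ss
⇒ S over [I-1,I-2,II-1,II-2,III-1,III-2,IV-1,IV-2,IV-3]: 2 consistent
T/I-1 un ·: TT|Tt
T/I-2 un ·: TT|Tt
T/II-1 un I-1×I-2: TT|Tt
T/II-2 aff ·: tt
T/III-1 un II-2×II-1: Tt
T/III-2 un ·: TT|Tt
T/IV-1 un III-1×III-2: TT|Tt
T/IV-2 un III-1×III-2: TT|Tt
T/IV-3 un III-1×III-2: TT|Tt
⇒ T over [I-1,I-2,II-1,II-2,III-1,III-2,IV-1,IV-2,IV-3]: 112 consistent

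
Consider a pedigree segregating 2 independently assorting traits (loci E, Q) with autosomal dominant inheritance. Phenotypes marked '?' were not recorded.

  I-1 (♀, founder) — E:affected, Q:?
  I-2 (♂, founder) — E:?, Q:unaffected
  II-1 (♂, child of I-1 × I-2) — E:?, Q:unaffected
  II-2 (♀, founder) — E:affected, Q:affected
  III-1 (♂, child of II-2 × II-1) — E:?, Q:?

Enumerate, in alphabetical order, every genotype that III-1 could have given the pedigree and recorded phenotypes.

III-1 ∈ {EE Qq, EE qq, Ee Qq, Ee qq, ee Qq, ee qq}

E/I-1 aff ·: Ee|EE
E/I-2 ? ·: ee|Ee|EE
E/II-1 ? I-1×I-2: ee|Ee|EE
E/II-2 aff ·: Ee|EE
E/III-1 ? II-2×II-1: ee|Ee|EE
⇒ E over [I-1,I-2,II-1,II-2,III-1]: 43 consistent
Q/I-1 ? ·: qq|Qq
Q/I-2 un ·: qq
Q/II-1 un I-1×I-2: qq
Q/II-2 aff ·: Qq|QQ
Q/III-1 ? II-2×II-1: qq|Qq
⇒ Q over [I-1,I-2,II-1,II-2,III-1]: 6 consistent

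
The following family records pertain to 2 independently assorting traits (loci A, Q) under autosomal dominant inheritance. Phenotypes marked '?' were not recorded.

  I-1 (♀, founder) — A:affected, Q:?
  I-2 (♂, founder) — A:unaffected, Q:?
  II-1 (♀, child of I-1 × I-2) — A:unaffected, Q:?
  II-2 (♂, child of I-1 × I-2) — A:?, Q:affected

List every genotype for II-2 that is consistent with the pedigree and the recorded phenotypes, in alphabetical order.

II-2 ∈ {Aa QQ, Aa Qq, aa QQ, aa Qq}

A/I-1 aff ·: Aa
A/I-2 un ·: aa
A/II-1 un I-1×I-2: aa
A/II-2 ? I-1×I-2: aa|Aa
⇒ A over [I-1,I-2,II-1,II-2]: 2 consistent
Q/I-1 ? ·: qq|Qq|QQ
Q/I-2 ? ·: qq|Qq|QQ
Q/II-1 ? I-1×I-2: qq|Qq|QQ
Q/II-2 aff I-1×I-2: Qq|QQ
⇒ Q over [I-1,I-2,II-1,II-2]: 21 consistent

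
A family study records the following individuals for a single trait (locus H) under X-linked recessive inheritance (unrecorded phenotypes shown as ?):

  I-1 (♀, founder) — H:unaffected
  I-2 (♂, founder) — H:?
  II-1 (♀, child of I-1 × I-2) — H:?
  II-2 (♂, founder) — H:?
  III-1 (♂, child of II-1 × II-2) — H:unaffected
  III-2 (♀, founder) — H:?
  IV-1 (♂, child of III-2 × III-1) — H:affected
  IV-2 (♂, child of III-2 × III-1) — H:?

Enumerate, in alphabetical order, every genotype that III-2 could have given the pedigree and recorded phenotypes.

H/I-1 un ·: X^HX^H|X^HX^h
H/I-2 ? ·: X^HY|X^hY
H/II-1 ? I-1×I-2: X^HX^H|X^HX^h
H/II-2 ? ·: X^HY|X^hY
H/III-1 un II-1×II-2: X^HY
H/III-2 ? ·: X^HX^h|X^hX^h
H/IV-1 aff III-2×III-1: X^hY
H/IV-2 ? III-2×III-1: X^HY|X^hY
⇒ H over [I-1,I-2,II-1,II-2,III-1,III-2,IV-1,IV-2]: 30 consistent

III-2 ∈ {X^HX^h, X^hX^h}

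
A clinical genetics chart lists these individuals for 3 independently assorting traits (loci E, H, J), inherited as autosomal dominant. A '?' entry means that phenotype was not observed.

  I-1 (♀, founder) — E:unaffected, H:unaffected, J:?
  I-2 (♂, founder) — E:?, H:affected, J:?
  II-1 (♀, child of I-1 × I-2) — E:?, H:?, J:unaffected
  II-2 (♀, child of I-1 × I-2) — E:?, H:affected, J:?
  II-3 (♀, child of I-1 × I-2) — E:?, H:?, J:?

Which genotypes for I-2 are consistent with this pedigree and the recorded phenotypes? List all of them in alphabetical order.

E/I-1 un ·: ee
E/I-2 ? ·: ee|Ee|EE
E/II-1 ? I-1×I-2: ee|Ee
E/II-2 ? I-1×I-2: ee|Ee
E/II-3 ? I-1×I-2: ee|Ee
⇒ E over [I-1,I-2,II-1,II-2,II-3]: 10 consistent
H/I-1 un ·: hh
H/I-2 aff ·: Hh|HH
H/II-1 ? I-1×I-2: hh|Hh
H/II-2 aff I-1×I-2: Hh
H/II-3 ? I-1×I-2: hh|Hh
⇒ H over [I-1,I-2,II-1,II-2,II-3]: 5 consistent
J/I-1 ? ·: jj|Jj
J/I-2 ? ·: jj|Jj
J/II-1 un I-1×I-2: jj
J/II-2 ? I-1×I-2: jj|Jj|JJ
J/II-3 ? I-1×I-2: jj|Jj|JJ
⇒ J over [I-1,I-2,II-1,II-2,II-3]: 18 consistent

I-2 ∈ {EE HH Jj, EE HH jj, EE Hh Jj, EE Hh jj, Ee HH Jj, Ee HH jj, Ee Hh Jj, Ee Hh jj, ee HH Jj, ee HH jj, ee Hh Jj, ee Hh jj}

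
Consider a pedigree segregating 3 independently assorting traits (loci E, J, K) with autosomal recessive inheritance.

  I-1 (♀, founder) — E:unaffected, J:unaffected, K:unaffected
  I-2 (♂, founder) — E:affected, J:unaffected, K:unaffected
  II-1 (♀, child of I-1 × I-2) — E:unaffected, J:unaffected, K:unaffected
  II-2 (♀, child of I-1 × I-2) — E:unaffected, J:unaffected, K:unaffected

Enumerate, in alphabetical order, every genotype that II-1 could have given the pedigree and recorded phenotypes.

E/I-1 un ·: EE|Ee
E/I-2 aff ·: ee
E/II-1 un I-1×I-2: Ee
E/II-2 un I-1×I-2: Ee
⇒ E over [I-1,I-2,II-1,II-2]: 2 consistent
J/I-1 un ·: JJ|Jj
J/I-2 un ·: JJ|Jj
J/II-1 un I-1×I-2: JJ|Jj
J/II-2 un I-1×I-2: JJ|Jj
⇒ J over [I-1,I-2,II-1,II-2]: 13 consistent
K/I-1 un ·: KK|Kk
K/I-2 un ·: KK|Kk
K/II-1 un I-1×I-2: KK|Kk
K/II-2 un I-1×I-2: KK|Kk
⇒ K over [I-1,I-2,II-1,II-2]: 13 consistent

II-1 ∈ {Ee JJ KK, Ee JJ Kk, Ee Jj KK, Ee Jj Kk}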